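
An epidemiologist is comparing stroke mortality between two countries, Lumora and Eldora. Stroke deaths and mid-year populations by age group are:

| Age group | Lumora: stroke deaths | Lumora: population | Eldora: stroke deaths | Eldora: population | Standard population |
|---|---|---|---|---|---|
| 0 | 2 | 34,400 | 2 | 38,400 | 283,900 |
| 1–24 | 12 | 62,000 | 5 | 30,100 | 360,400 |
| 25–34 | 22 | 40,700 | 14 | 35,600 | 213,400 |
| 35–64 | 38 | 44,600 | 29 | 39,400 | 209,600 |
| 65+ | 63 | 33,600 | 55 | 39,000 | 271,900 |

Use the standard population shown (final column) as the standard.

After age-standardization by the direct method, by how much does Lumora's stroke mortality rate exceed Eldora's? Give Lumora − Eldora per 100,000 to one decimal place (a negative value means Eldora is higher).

Age-specific rates per 100,000 for Lumora: 5.81, 19.35, 54.05, 85.20, 187.50.
For Eldora: 5.21, 16.61, 39.33, 73.60, 141.03.
Standard total = 1,339,200; weights = 0.2120, 0.2691, 0.1593, 0.1565, 0.2030.
Lumora: 0.2120×5.81 + 0.2691×19.35 + 0.1593×54.05 + 0.1565×85.20 + 0.2030×187.50 = 66.4581 per 100,000.
Eldora: 0.2120×5.21 + 0.2691×16.61 + 0.1593×39.33 + 0.1565×73.60 + 0.2030×141.03 = 51.9936 per 100,000.
Difference = 66.4581 − 51.9936 = 14.4646.

14.5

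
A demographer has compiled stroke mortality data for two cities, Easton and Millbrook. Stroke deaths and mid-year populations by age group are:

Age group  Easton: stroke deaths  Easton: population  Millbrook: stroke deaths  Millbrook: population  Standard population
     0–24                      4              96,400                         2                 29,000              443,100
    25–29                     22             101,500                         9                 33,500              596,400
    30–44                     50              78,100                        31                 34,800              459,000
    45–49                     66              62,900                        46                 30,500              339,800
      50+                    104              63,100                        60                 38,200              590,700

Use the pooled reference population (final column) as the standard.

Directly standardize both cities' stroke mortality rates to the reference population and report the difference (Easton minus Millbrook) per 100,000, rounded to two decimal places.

Age-specific rates per 100,000 for Easton: 4.15, 21.67, 64.02, 104.93, 164.82.
For Millbrook: 6.90, 26.87, 89.08, 150.82, 157.07.
Standard total = 2,429,000; weights = 0.1824, 0.2455, 0.1890, 0.1399, 0.2432.
Easton: 0.1824×4.15 + 0.2455×21.67 + 0.1890×64.02 + 0.1399×104.93 + 0.2432×164.82 = 72.9368 per 100,000.
Millbrook: 0.1824×6.90 + 0.2455×26.87 + 0.1890×89.08 + 0.1399×150.82 + 0.2432×157.07 = 83.9832 per 100,000.
Difference = 72.9368 − 83.9832 = -11.0464.

-11.05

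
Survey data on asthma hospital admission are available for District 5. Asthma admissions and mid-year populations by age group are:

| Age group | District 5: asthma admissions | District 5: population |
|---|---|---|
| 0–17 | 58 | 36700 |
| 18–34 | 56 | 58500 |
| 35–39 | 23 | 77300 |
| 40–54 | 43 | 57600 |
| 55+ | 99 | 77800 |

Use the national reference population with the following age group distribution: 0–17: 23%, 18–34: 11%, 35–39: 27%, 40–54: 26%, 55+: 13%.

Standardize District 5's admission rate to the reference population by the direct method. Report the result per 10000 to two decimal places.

9.09

Age-specific rates per 10000 for District 5: 15.80, 9.57, 2.98, 7.47, 12.72.
Standard weights: 0.23, 0.11, 0.27, 0.26, 0.13.
Standardized rate: 0.2300×15.80 + 0.1100×9.57 + 0.2700×2.98 + 0.2600×7.47 + 0.1300×12.72 = 9.0864 per 10000.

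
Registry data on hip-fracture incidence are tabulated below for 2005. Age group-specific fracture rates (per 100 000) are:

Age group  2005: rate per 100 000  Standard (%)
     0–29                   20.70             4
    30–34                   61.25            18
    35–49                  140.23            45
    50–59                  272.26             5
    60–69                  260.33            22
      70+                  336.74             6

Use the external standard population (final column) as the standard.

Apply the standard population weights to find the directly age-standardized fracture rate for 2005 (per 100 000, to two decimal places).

Standard weights: 0.04, 0.18, 0.45, 0.05, 0.22, 0.06.
Standardized rate: 0.0400×20.70 + 0.1800×61.25 + 0.4500×140.23 + 0.0500×272.26 + 0.2200×260.33 + 0.0600×336.74 = 166.0465 per 100 000.

166.05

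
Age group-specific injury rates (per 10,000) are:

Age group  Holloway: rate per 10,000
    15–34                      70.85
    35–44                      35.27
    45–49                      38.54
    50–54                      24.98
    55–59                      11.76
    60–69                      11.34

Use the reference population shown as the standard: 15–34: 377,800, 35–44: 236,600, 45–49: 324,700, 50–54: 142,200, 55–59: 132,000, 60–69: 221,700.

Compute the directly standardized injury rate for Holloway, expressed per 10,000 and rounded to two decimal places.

Standard total = 1,435,000; weights = 0.2633, 0.1649, 0.2263, 0.0991, 0.0920, 0.1545.
Standardized rate: 0.2633×70.85 + 0.1649×35.27 + 0.2263×38.54 + 0.0991×24.98 + 0.0920×11.76 + 0.1545×11.34 = 38.4979 per 10,000.

38.50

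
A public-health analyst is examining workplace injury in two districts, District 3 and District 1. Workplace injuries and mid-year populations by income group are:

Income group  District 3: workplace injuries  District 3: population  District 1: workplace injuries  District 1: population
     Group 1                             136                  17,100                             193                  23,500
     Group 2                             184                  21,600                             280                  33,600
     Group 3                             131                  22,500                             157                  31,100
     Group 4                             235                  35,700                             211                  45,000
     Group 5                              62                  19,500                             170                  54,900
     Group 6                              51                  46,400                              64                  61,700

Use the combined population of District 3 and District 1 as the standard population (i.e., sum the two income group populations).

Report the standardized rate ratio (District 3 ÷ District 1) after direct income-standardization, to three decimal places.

1.116

Income-specific rates per 10,000 for District 3: 79.53, 85.19, 58.22, 65.83, 31.79, 10.99.
For District 1: 82.13, 83.33, 50.48, 46.89, 30.97, 10.37.
Combined standard total = 412,600; weights = 0.0984, 0.1338, 0.1299, 0.1956, 0.1803, 0.2620.
District 3: 0.0984×79.53 + 0.1338×85.19 + 0.1299×58.22 + 0.1956×65.83 + 0.1803×31.79 + 0.2620×10.99 = 48.2739 per 10,000.
District 1: 0.0984×82.13 + 0.1338×83.33 + 0.1299×50.48 + 0.1956×46.89 + 0.1803×30.97 + 0.2620×10.37 = 43.2605 per 10,000.
Ratio = 48.2739 ÷ 43.2605 = 1.11589.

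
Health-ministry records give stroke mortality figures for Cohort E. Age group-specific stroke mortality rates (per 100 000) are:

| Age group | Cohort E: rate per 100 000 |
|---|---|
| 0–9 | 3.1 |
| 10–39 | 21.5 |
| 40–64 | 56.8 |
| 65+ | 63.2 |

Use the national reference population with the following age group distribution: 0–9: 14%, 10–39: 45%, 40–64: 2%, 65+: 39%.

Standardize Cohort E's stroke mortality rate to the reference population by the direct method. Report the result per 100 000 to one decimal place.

35.9

Standard weights: 0.14, 0.45, 0.02, 0.39.
Standardized rate: 0.1400×3.1 + 0.4500×21.5 + 0.0200×56.8 + 0.3900×63.2 = 35.8930 per 100 000.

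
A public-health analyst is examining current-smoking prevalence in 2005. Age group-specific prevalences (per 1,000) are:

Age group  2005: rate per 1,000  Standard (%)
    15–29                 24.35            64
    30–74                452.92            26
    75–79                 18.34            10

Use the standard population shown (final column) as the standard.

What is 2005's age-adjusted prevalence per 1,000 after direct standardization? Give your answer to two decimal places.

Standard weights: 0.64, 0.26, 0.10.
Standardized rate: 0.6400×24.35 + 0.2600×452.92 + 0.1000×18.34 = 135.1772 per 1,000.

135.18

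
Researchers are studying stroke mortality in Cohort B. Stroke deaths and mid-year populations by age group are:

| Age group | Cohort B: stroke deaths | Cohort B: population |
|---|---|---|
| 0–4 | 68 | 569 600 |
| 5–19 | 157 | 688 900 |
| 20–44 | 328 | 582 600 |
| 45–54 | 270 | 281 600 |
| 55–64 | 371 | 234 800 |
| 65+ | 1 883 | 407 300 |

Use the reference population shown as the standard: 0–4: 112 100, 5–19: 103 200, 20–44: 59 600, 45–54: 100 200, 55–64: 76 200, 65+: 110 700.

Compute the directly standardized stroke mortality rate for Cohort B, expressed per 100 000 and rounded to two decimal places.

Age-specific rates per 100 000 for Cohort B: 11.94, 22.79, 56.30, 95.88, 158.01, 462.31.
Standard total = 562 000; weights = 0.1995, 0.1836, 0.1060, 0.1783, 0.1356, 0.1970.
Standardized rate: 0.1995×11.94 + 0.1836×22.79 + 0.1060×56.30 + 0.1783×95.88 + 0.1356×158.01 + 0.1970×462.31 = 142.1193 per 100 000.

142.12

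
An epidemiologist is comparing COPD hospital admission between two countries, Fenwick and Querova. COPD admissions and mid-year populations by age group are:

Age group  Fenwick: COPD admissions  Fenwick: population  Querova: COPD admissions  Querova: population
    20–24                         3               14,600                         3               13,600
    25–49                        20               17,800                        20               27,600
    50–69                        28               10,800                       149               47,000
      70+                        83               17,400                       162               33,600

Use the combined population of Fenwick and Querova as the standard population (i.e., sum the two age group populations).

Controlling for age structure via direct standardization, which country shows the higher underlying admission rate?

Querova

Age-specific rates per 10,000 for Fenwick: 2.05, 11.24, 25.93, 47.70.
For Querova: 2.21, 7.25, 31.70, 48.21.
Combined standard total = 182,400; weights = 0.1546, 0.2489, 0.3169, 0.2796.
Fenwick: 0.1546×2.05 + 0.2489×11.24 + 0.3169×25.93 + 0.2796×47.70 = 24.6674 per 10,000.
Querova: 0.1546×2.21 + 0.2489×7.25 + 0.3169×31.70 + 0.2796×48.21 = 25.6716 per 10,000.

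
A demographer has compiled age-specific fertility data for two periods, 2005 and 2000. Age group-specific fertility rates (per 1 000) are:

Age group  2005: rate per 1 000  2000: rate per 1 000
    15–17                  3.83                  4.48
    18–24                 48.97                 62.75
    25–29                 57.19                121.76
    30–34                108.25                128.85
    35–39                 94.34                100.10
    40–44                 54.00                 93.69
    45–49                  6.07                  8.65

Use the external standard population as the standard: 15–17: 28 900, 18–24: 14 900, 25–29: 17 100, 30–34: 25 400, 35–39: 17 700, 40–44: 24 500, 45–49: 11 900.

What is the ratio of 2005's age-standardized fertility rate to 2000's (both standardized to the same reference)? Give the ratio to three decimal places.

Standard total = 140 400; weights = 0.2058, 0.1061, 0.1218, 0.1809, 0.1261, 0.1745, 0.0848.
2005: 0.2058×3.83 + 0.1061×48.97 + 0.1218×57.19 + 0.1809×108.25 + 0.1261×94.34 + 0.1745×54.00 + 0.0848×6.07 = 54.3653 per 1 000.
2000: 0.2058×4.48 + 0.1061×62.75 + 0.1218×121.76 + 0.1809×128.85 + 0.1261×100.10 + 0.1745×93.69 + 0.0848×8.65 = 75.4234 per 1 000.
Ratio = 54.3653 ÷ 75.4234 = 0.72080.

0.721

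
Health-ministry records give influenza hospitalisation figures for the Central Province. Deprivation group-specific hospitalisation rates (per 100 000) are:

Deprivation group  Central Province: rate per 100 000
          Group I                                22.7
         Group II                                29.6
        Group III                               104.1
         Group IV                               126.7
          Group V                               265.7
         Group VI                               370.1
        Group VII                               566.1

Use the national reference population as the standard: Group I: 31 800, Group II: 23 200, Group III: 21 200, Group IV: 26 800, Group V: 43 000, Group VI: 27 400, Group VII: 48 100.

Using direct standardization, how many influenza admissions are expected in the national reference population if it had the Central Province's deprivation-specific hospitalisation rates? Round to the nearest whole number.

Expected influenza admissions = Σ (standard pop × deprivation-specific rate ÷ 100 000)
= 31 800×22.7/100 000 + 23 200×29.6/100 000 + 21 200×104.1/100 000 + 26 800×126.7/100 000 + 43 000×265.7/100 000 + 27 400×370.1/100 000 + 48 100×566.1/100 000
= 7.22 + 6.87 + 22.07 + 33.96 + 114.25 + 101.41 + 272.29 = 558.06.

558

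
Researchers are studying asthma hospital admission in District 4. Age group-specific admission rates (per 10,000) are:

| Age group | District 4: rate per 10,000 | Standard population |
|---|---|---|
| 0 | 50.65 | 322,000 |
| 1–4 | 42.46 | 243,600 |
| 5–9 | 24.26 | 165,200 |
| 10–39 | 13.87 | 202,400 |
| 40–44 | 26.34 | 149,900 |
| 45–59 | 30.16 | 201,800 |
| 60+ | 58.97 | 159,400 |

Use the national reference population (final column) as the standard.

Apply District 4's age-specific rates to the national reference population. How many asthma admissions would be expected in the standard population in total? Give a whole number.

5290

Expected asthma admissions = Σ (standard pop × age-specific rate ÷ 10,000)
= 322,000×50.65/10,000 + 243,600×42.46/10,000 + 165,200×24.26/10,000 + 202,400×13.87/10,000 + 149,900×26.34/10,000 + 201,800×30.16/10,000 + 159,400×58.97/10,000
= 1630.93 + 1034.33 + 400.78 + 280.73 + 394.84 + 608.63 + 939.98 = 5290.21.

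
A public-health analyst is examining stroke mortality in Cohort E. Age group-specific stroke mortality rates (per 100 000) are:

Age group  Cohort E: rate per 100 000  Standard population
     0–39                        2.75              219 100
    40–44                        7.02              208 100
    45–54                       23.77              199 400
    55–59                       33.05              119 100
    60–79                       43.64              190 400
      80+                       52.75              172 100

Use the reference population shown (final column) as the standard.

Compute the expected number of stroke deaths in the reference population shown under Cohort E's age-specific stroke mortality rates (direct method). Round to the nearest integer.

Expected stroke deaths = Σ (standard pop × age-specific rate ÷ 100 000)
= 219 100×2.75/100 000 + 208 100×7.02/100 000 + 199 400×23.77/100 000 + 119 100×33.05/100 000 + 190 400×43.64/100 000 + 172 100×52.75/100 000
= 6.03 + 14.61 + 47.40 + 39.36 + 83.09 + 90.78 = 281.27.

281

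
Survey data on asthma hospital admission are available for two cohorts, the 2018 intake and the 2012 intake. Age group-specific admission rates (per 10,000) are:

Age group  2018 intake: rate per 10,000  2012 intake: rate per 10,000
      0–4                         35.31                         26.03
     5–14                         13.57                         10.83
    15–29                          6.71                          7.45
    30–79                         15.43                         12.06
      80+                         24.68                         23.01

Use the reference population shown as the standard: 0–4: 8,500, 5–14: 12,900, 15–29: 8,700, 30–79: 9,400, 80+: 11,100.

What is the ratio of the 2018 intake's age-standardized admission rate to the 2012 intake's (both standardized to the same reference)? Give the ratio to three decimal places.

1.199

Standard total = 50,600; weights = 0.1680, 0.2549, 0.1719, 0.1858, 0.2194.
The 2018 intake: 0.1680×35.31 + 0.2549×13.57 + 0.1719×6.71 + 0.1858×15.43 + 0.2194×24.68 = 18.8252 per 10,000.
The 2012 intake: 0.1680×26.03 + 0.2549×10.83 + 0.1719×7.45 + 0.1858×12.06 + 0.2194×23.01 = 15.7026 per 10,000.
Ratio = 18.8252 ÷ 15.7026 = 1.19886.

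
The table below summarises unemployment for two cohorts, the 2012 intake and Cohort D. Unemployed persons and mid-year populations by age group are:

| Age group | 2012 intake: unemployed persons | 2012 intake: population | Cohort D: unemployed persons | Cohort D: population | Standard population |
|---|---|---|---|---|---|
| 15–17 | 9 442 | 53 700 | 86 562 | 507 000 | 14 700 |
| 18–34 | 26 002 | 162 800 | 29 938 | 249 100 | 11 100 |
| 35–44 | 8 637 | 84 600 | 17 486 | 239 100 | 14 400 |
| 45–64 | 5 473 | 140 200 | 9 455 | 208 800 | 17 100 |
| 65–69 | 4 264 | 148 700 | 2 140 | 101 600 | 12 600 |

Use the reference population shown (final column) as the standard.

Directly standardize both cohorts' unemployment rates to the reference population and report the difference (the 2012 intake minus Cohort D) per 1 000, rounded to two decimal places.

13.16

Age-specific rates per 1 000 for the 2012 intake: 175.829, 159.717, 102.092, 39.037, 28.675.
For Cohort D: 170.734, 120.185, 73.133, 45.283, 21.063.
Standard total = 69 900; weights = 0.2103, 0.1588, 0.2060, 0.2446, 0.1803.
The 2012 intake: 0.2103×175.829 + 0.1588×159.717 + 0.2060×102.092 + 0.2446×39.037 + 0.1803×28.675 = 98.0903 per 1 000.
Cohort D: 0.2103×170.734 + 0.1588×120.185 + 0.2060×73.133 + 0.2446×45.283 + 0.1803×21.063 = 84.9309 per 1 000.
Difference = 98.0903 − 84.9309 = 13.1594.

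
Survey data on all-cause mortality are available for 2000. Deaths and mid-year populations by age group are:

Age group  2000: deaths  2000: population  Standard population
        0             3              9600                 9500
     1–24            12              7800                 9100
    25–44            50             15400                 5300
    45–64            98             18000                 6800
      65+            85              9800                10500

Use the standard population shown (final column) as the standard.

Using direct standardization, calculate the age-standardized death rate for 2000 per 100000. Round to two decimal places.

393.86

Age-specific rates per 100000 for 2000: 31.25, 153.85, 324.68, 544.44, 867.35.
Standard total = 41200; weights = 0.2306, 0.2209, 0.1286, 0.1650, 0.2549.
Standardized rate: 0.2306×31.25 + 0.2209×153.85 + 0.1286×324.68 + 0.1650×544.44 + 0.2549×867.35 = 393.8597 per 100000.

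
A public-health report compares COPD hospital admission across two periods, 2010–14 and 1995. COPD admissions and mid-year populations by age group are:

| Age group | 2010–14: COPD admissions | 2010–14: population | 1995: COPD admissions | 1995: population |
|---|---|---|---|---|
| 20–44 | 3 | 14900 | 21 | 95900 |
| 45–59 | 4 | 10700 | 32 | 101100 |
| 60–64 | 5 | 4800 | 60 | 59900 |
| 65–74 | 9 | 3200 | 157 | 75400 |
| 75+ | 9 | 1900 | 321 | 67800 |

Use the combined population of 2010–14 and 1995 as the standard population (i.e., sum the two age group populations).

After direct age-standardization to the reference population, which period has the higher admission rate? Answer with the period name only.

Age-specific rates per 10000 for 2010–14: 2.01, 3.74, 10.42, 28.12, 47.37.
For 1995: 2.19, 3.17, 10.02, 20.82, 47.35.
Combined standard total = 435600; weights = 0.2544, 0.2567, 0.1485, 0.1804, 0.1600.
2010–14: 0.2544×2.01 + 0.2567×3.74 + 0.1485×10.42 + 0.1804×28.12 + 0.1600×47.37 = 15.6731 per 10000.
1995: 0.2544×2.19 + 0.2567×3.17 + 0.1485×10.02 + 0.1804×20.82 + 0.1600×47.35 = 14.1900 per 10000.
The crude rates (8.45 vs 14.77) would put 1995 higher, but that reflects its age composition; once standardized to a common age structure, 2010–14 has the higher underlying rate.

2010–14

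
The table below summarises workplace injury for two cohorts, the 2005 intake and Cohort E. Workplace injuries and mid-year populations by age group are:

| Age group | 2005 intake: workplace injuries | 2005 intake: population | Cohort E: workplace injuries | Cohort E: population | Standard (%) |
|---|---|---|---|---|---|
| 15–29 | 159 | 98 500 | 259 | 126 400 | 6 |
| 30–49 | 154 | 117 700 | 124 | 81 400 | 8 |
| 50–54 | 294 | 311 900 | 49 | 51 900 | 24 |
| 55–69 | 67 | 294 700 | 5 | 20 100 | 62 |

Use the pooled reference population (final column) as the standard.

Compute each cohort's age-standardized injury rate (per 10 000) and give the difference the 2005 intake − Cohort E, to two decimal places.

Age-specific rates per 10 000 for the 2005 intake: 16.14, 13.08, 9.43, 2.27.
For Cohort E: 20.49, 15.23, 9.44, 2.49.
Standard weights: 0.06, 0.08, 0.24, 0.62.
The 2005 intake: 0.0600×16.14 + 0.0800×13.08 + 0.2400×9.43 + 0.6200×2.27 = 5.6871 per 10 000.
Cohort E: 0.0600×20.49 + 0.0800×15.23 + 0.2400×9.44 + 0.6200×2.49 = 6.2563 per 10 000.
Difference = 5.6871 − 6.2563 = -0.5692.

-0.57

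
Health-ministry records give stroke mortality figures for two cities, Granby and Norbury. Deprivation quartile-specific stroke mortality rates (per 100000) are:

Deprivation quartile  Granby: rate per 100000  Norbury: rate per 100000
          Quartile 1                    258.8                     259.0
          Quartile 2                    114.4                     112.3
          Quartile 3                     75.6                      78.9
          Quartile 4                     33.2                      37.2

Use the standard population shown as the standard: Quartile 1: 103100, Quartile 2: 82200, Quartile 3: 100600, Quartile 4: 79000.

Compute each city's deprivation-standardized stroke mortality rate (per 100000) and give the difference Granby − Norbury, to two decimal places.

Standard total = 364900; weights = 0.2825, 0.2253, 0.2757, 0.2165.
Granby: 0.2825×258.8 + 0.2253×114.4 + 0.2757×75.6 + 0.2165×33.2 = 126.9228 per 100000.
Norbury: 0.2825×259.0 + 0.2253×112.3 + 0.2757×78.9 + 0.2165×37.2 = 128.2820 per 100000.
Difference = 126.9228 − 128.2820 = -1.3592.

-1.36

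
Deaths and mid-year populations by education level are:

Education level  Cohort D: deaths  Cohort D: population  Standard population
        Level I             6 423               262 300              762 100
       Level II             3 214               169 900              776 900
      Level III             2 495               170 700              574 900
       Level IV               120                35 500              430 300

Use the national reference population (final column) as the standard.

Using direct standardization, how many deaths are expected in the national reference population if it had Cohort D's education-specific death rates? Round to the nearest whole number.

Education-specific rates per 1 000 for Cohort D: 24.487, 18.917, 14.616, 3.380.
Expected deaths = Σ (standard pop × education-specific rate ÷ 1 000)
= 762 100×24.487/1 000 + 776 900×18.917/1 000 + 574 900×14.616/1 000 + 430 300×3.380/1 000
= 18661.72 + 14696.63 + 8402.90 + 1454.54 = 43215.78.

43216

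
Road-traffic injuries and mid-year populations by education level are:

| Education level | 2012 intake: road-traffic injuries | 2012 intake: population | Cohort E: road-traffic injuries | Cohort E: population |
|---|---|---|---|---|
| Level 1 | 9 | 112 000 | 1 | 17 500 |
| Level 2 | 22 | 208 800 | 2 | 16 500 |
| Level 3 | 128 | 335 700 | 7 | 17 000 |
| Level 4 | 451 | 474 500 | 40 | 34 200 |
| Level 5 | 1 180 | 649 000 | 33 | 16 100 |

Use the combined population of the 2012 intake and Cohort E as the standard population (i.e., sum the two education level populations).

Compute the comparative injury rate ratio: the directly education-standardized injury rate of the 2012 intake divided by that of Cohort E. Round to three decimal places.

Education-specific rates per 100 000 for the 2012 intake: 8.04, 10.54, 38.13, 95.05, 181.82.
For Cohort E: 5.71, 12.12, 41.18, 116.96, 204.97.
Combined standard total = 1 881 300; weights = 0.0688, 0.1198, 0.1875, 0.2704, 0.3535.
The 2012 intake: 0.0688×8.04 + 0.1198×10.54 + 0.1875×38.13 + 0.2704×95.05 + 0.3535×181.82 = 98.9425 per 100 000.
Cohort E: 0.0688×5.71 + 0.1198×12.12 + 0.1875×41.18 + 0.2704×116.96 + 0.3535×204.97 = 113.6532 per 100 000.
Ratio = 98.9425 ÷ 113.6532 = 0.87057.

0.871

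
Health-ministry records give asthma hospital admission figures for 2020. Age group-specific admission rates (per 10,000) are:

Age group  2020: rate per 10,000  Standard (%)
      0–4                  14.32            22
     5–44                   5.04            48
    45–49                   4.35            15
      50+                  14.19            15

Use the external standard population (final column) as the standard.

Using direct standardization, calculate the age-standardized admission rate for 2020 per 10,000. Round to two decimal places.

8.35

Standard weights: 0.22, 0.48, 0.15, 0.15.
Standardized rate: 0.2200×14.32 + 0.4800×5.04 + 0.1500×4.35 + 0.1500×14.19 = 8.3506 per 10,000.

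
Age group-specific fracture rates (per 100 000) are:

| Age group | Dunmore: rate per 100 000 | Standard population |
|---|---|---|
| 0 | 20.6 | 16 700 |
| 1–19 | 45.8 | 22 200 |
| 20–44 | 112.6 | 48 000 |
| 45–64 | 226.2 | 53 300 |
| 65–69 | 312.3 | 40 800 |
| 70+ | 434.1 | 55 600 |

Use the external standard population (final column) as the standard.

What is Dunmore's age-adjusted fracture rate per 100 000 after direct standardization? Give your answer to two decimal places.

Standard total = 236 600; weights = 0.0706, 0.0938, 0.2029, 0.2253, 0.1724, 0.2350.
Standardized rate: 0.0706×20.6 + 0.0938×45.8 + 0.2029×112.6 + 0.2253×226.2 + 0.1724×312.3 + 0.2350×434.1 = 235.4178 per 100 000.

235.42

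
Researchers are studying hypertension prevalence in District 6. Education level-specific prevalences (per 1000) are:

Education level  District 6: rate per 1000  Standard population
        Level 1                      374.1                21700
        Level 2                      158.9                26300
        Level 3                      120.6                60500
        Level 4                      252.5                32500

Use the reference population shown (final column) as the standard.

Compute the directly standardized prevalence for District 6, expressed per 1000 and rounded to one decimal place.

Standard total = 141000; weights = 0.1539, 0.1865, 0.4291, 0.2305.
Standardized rate: 0.1539×374.1 + 0.1865×158.9 + 0.4291×120.6 + 0.2305×252.5 = 197.1602 per 1000.

197.2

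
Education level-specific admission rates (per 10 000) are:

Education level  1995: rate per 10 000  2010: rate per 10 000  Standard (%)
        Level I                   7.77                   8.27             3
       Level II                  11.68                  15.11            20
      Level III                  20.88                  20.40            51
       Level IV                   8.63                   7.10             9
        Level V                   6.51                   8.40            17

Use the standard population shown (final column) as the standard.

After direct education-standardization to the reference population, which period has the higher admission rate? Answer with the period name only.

Standard weights: 0.03, 0.20, 0.51, 0.09, 0.17.
1995: 0.0300×7.77 + 0.2000×11.68 + 0.5100×20.88 + 0.0900×8.63 + 0.1700×6.51 = 15.1013 per 10 000.
2010: 0.0300×8.27 + 0.2000×15.11 + 0.5100×20.40 + 0.0900×7.10 + 0.1700×8.40 = 15.7411 per 10 000.

2010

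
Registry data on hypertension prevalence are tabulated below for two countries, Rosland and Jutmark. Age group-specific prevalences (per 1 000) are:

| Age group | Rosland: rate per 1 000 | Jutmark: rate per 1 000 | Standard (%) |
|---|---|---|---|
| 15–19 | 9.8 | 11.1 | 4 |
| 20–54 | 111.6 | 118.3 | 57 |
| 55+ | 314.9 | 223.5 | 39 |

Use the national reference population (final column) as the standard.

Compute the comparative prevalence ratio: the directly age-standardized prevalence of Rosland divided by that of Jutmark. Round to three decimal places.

Standard weights: 0.04, 0.57, 0.39.
Rosland: 0.0400×9.8 + 0.5700×111.6 + 0.3900×314.9 = 186.8150 per 1 000.
Jutmark: 0.0400×11.1 + 0.5700×118.3 + 0.3900×223.5 = 155.0400 per 1 000.
Ratio = 186.8150 ÷ 155.0400 = 1.20495.

1.205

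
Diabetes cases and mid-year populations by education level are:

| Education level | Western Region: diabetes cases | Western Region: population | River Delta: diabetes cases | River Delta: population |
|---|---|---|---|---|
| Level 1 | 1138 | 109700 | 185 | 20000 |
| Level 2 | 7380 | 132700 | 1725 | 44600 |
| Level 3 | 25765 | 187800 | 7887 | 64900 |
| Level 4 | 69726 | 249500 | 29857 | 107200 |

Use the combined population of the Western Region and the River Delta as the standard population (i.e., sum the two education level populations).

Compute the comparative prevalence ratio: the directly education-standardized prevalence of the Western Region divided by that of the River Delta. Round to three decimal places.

1.054

Education-specific rates per 1000 for the Western Region: 10.374, 55.614, 137.194, 279.463.
For the River Delta: 9.250, 38.677, 121.525, 278.517.
Combined standard total = 916400; weights = 0.1415, 0.1935, 0.2758, 0.3892.
The Western Region: 0.1415×10.374 + 0.1935×55.614 + 0.2758×137.194 + 0.3892×279.463 = 158.8380 per 1000.
The River Delta: 0.1415×9.250 + 0.1935×38.677 + 0.2758×121.525 + 0.3892×278.517 = 150.7132 per 1000.
Ratio = 158.8380 ÷ 150.7132 = 1.05391.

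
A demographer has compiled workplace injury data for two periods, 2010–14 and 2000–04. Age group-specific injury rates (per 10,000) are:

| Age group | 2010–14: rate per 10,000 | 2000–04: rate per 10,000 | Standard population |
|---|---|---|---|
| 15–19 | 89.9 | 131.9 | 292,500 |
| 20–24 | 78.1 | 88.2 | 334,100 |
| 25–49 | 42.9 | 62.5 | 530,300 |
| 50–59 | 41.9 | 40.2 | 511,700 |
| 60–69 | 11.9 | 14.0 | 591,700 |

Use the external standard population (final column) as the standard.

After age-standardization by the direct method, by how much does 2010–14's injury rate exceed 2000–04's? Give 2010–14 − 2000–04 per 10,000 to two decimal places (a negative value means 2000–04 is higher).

-11.69

Standard total = 2,260,300; weights = 0.1294, 0.1478, 0.2346, 0.2264, 0.2618.
2010–14: 0.1294×89.9 + 0.1478×78.1 + 0.2346×42.9 + 0.2264×41.9 + 0.2618×11.9 = 45.8436 per 10,000.
2000–04: 0.1294×131.9 + 0.1478×88.2 + 0.2346×62.5 + 0.2264×40.2 + 0.2618×14.0 = 57.5350 per 10,000.
Difference = 45.8436 − 57.5350 = -11.6914.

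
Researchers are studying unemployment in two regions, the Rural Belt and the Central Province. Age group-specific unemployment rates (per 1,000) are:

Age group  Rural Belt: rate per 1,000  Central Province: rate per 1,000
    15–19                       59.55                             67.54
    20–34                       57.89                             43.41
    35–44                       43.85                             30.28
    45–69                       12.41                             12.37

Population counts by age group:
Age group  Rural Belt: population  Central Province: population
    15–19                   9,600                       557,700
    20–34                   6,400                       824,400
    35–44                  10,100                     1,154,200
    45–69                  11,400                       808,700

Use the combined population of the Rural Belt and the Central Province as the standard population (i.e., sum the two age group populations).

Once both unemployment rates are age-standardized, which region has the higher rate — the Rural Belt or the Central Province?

Rural Belt

Combined standard total = 3,382,500; weights = 0.1677, 0.2456, 0.3442, 0.2425.
The Rural Belt: 0.1677×59.55 + 0.2456×57.89 + 0.3442×43.85 + 0.2425×12.41 = 42.3089 per 1,000.
The Central Province: 0.1677×67.54 + 0.2456×43.41 + 0.3442×30.28 + 0.2425×12.37 = 35.4117 per 1,000.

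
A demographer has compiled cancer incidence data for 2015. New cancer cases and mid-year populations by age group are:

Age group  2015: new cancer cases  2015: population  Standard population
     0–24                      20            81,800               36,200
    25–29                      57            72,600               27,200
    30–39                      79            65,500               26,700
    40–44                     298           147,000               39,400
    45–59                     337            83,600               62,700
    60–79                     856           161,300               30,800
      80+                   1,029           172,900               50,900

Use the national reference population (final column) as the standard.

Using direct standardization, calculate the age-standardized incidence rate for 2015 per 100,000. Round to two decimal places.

Age-specific rates per 100,000 for 2015: 24.45, 78.51, 120.61, 202.72, 403.11, 530.69, 595.14.
Standard total = 273,900; weights = 0.1322, 0.0993, 0.0975, 0.1438, 0.2289, 0.1124, 0.1858.
Standardized rate: 0.1322×24.45 + 0.0993×78.51 + 0.0975×120.61 + 0.1438×202.72 + 0.2289×403.11 + 0.1124×530.69 + 0.1858×595.14 = 314.4982 per 100,000.

314.50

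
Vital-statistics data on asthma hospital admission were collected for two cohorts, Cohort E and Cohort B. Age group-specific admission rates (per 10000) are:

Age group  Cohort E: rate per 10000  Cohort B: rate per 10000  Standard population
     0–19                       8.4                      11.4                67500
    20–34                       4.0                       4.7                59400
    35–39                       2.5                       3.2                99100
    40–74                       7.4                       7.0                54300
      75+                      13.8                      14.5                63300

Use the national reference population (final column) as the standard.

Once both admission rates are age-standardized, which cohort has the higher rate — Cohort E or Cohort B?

Cohort B

Standard total = 343600; weights = 0.1964, 0.1729, 0.2884, 0.1580, 0.1842.
Cohort E: 0.1964×8.4 + 0.1729×4.0 + 0.2884×2.5 + 0.1580×7.4 + 0.1842×13.8 = 6.7745 per 10000.
Cohort B: 0.1964×11.4 + 0.1729×4.7 + 0.2884×3.2 + 0.1580×7.0 + 0.1842×14.5 = 7.7525 per 10000.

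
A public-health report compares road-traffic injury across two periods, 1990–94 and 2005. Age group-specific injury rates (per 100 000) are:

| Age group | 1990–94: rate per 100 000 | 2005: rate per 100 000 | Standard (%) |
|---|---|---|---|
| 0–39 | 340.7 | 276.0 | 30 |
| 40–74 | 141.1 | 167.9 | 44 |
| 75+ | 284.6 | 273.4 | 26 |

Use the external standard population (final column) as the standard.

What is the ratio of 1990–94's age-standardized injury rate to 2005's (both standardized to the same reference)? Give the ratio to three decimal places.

1.046

Standard weights: 0.30, 0.44, 0.26.
1990–94: 0.3000×340.7 + 0.4400×141.1 + 0.2600×284.6 = 238.2900 per 100 000.
2005: 0.3000×276.0 + 0.4400×167.9 + 0.2600×273.4 = 227.7600 per 100 000.
Ratio = 238.2900 ÷ 227.7600 = 1.04623.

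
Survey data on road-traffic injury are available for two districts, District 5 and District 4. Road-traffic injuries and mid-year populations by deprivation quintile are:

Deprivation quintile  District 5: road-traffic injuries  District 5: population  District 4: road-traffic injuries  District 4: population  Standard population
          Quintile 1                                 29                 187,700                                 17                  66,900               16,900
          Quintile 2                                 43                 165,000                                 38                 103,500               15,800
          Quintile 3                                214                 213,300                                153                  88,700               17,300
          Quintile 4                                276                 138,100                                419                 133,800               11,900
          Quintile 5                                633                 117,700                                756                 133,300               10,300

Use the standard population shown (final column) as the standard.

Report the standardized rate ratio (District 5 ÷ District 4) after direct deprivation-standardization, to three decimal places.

Deprivation-specific rates per 100,000 for District 5: 15.45, 26.06, 100.33, 199.86, 537.81.
For District 4: 25.41, 36.71, 172.49, 313.15, 567.14.
Standard total = 72,200; weights = 0.2341, 0.2188, 0.2396, 0.1648, 0.1427.
District 5: 0.2341×15.45 + 0.2188×26.06 + 0.2396×100.33 + 0.1648×199.86 + 0.1427×537.81 = 143.0227 per 100,000.
District 4: 0.2341×25.41 + 0.2188×36.71 + 0.2396×172.49 + 0.1648×313.15 + 0.1427×567.14 = 187.8357 per 100,000.
Ratio = 143.0227 ÷ 187.8357 = 0.76142.

0.761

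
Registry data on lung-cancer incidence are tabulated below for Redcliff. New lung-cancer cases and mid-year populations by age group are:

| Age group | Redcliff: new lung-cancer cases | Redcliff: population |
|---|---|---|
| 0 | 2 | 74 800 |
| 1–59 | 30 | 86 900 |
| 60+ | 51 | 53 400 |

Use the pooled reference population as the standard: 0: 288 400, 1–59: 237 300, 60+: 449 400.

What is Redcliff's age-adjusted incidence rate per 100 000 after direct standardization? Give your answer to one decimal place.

Age-specific rates per 100 000 for Redcliff: 2.67, 34.52, 95.51.
Standard total = 975 100; weights = 0.2958, 0.2434, 0.4609.
Standardized rate: 0.2958×2.67 + 0.2434×34.52 + 0.4609×95.51 = 53.2084 per 100 000.

53.2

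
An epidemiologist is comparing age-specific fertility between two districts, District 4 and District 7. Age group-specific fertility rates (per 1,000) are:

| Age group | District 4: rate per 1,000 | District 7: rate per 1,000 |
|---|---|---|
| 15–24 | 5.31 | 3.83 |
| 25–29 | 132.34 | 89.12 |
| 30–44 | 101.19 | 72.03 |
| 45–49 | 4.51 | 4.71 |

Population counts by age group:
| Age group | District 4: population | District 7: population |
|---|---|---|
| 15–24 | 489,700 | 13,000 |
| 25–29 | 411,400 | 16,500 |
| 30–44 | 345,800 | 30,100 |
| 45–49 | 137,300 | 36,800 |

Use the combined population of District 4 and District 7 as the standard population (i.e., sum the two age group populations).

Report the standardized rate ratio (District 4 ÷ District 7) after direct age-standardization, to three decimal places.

Combined standard total = 1,480,600; weights = 0.3395, 0.2890, 0.2539, 0.1176.
District 4: 0.3395×5.31 + 0.2890×132.34 + 0.2539×101.19 + 0.1176×4.51 = 66.2705 per 1,000.
District 7: 0.3395×3.83 + 0.2890×89.12 + 0.2539×72.03 + 0.1176×4.71 = 45.8975 per 1,000.
Ratio = 66.2705 ÷ 45.8975 = 1.44388.

1.444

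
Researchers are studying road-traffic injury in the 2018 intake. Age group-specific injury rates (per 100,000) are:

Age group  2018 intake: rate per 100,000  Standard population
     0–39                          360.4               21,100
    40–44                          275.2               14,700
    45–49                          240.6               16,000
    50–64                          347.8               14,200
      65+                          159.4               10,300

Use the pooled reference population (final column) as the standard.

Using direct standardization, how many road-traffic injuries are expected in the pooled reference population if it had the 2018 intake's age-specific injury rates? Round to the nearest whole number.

Expected road-traffic injuries = Σ (standard pop × age-specific rate ÷ 100,000)
= 21,100×360.4/100,000 + 14,700×275.2/100,000 + 16,000×240.6/100,000 + 14,200×347.8/100,000 + 10,300×159.4/100,000
= 76.04 + 40.45 + 38.50 + 49.39 + 16.42 = 220.80.

221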